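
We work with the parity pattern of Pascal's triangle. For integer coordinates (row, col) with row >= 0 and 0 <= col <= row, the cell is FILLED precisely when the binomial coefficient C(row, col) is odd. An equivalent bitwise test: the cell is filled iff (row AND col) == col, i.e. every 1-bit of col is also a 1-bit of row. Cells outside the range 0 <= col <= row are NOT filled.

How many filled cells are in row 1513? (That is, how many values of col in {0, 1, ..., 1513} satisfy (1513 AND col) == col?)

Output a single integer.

Answer: 128

Derivation:
1513 in binary = 10111101001
popcount(1513) = number of 1-bits in 10111101001 = 7
A col c satisfies (1513 AND c) == c iff every set bit of c is also set in 1513; each of the 7 set bits of 1513 can independently be on or off in c.
count = 2^7 = 128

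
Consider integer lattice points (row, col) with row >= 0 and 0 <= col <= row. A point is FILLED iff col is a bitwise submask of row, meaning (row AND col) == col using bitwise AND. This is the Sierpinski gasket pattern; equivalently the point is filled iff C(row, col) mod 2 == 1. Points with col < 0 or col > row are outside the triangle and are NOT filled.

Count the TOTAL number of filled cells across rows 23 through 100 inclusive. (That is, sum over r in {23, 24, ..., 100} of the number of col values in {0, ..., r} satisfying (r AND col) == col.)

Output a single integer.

Answer: 1140

Derivation:
r23=10111 pc4: +16 =16
r24=11000 pc2: +4 =20
r25=11001 pc3: +8 =28
r26=11010 pc3: +8 =36
r27=11011 pc4: +16 =52
r28=11100 pc3: +8 =60
r29=11101 pc4: +16 =76
r30=11110 pc4: +16 =92
r31=11111 pc5: +32 =124
r32=100000 pc1: +2 =126
r33=100001 pc2: +4 =130
r34=100010 pc2: +4 =134
r35=100011 pc3: +8 =142
r36=100100 pc2: +4 =146
r37=100101 pc3: +8 =154
r38=100110 pc3: +8 =162
r39=100111 pc4: +16 =178
r40=101000 pc2: +4 =182
r41=101001 pc3: +8 =190
r42=101010 pc3: +8 =198
r43=101011 pc4: +16 =214
r44=101100 pc3: +8 =222
r45=101101 pc4: +16 =238
r46=101110 pc4: +16 =254
r47=101111 pc5: +32 =286
r48=110000 pc2: +4 =290
r49=110001 pc3: +8 =298
r50=110010 pc3: +8 =306
r51=110011 pc4: +16 =322
r52=110100 pc3: +8 =330
r53=110101 pc4: +16 =346
r54=110110 pc4: +16 =362
r55=110111 pc5: +32 =394
r56=111000 pc3: +8 =402
r57=111001 pc4: +16 =418
r58=111010 pc4: +16 =434
r59=111011 pc5: +32 =466
r60=111100 pc4: +16 =482
r61=111101 pc5: +32 =514
r62=111110 pc5: +32 =546
r63=111111 pc6: +64 =610
r64=1000000 pc1: +2 =612
r65=1000001 pc2: +4 =616
r66=1000010 pc2: +4 =620
r67=1000011 pc3: +8 =628
r68=1000100 pc2: +4 =632
r69=1000101 pc3: +8 =640
r70=1000110 pc3: +8 =648
r71=1000111 pc4: +16 =664
r72=1001000 pc2: +4 =668
r73=1001001 pc3: +8 =676
r74=1001010 pc3: +8 =684
r75=1001011 pc4: +16 =700
r76=1001100 pc3: +8 =708
r77=1001101 pc4: +16 =724
r78=1001110 pc4: +16 =740
r79=1001111 pc5: +32 =772
r80=1010000 pc2: +4 =776
r81=1010001 pc3: +8 =784
r82=1010010 pc3: +8 =792
r83=1010011 pc4: +16 =808
r84=1010100 pc3: +8 =816
r85=1010101 pc4: +16 =832
r86=1010110 pc4: +16 =848
r87=1010111 pc5: +32 =880
r88=1011000 pc3: +8 =888
r89=1011001 pc4: +16 =904
r90=1011010 pc4: +16 =920
r91=1011011 pc5: +32 =952
r92=1011100 pc4: +16 =968
r93=1011101 pc5: +32 =1000
r94=1011110 pc5: +32 =1032
r95=1011111 pc6: +64 =1096
r96=1100000 pc2: +4 =1100
r97=1100001 pc3: +8 =1108
r98=1100010 pc3: +8 =1116
r99=1100011 pc4: +16 =1132
r100=1100100 pc3: +8 =1140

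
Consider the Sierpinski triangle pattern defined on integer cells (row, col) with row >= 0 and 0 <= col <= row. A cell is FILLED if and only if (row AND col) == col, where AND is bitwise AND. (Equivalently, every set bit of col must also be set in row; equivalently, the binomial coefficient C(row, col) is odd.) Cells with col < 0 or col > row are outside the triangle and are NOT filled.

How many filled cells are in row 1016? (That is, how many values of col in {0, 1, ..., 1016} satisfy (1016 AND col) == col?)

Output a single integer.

Answer: 128

Derivation:
1016 in binary = 1111111000
popcount(1016) = number of 1-bits in 1111111000 = 7
A col c satisfies (1016 AND c) == c iff every set bit of c is also set in 1016; each of the 7 set bits of 1016 can independently be on or off in c.
count = 2^7 = 128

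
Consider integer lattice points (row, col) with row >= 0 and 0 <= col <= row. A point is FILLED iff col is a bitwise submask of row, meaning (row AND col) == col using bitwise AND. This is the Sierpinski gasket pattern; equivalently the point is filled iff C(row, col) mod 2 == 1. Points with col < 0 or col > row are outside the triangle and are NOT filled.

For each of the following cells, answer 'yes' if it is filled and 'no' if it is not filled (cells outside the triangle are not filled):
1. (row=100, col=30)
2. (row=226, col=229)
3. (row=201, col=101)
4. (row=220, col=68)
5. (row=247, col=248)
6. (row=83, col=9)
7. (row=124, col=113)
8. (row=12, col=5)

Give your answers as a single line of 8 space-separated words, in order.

Answer: no no no yes no no no no

Derivation:
(100,30): row=0b1100100, col=0b11110, row AND col = 0b100 = 4; 4 != 30 -> empty
(226,229): col outside [0, 226] -> not filled
(201,101): row=0b11001001, col=0b1100101, row AND col = 0b1000001 = 65; 65 != 101 -> empty
(220,68): row=0b11011100, col=0b1000100, row AND col = 0b1000100 = 68; 68 == 68 -> filled
(247,248): col outside [0, 247] -> not filled
(83,9): row=0b1010011, col=0b1001, row AND col = 0b1 = 1; 1 != 9 -> empty
(124,113): row=0b1111100, col=0b1110001, row AND col = 0b1110000 = 112; 112 != 113 -> empty
(12,5): row=0b1100, col=0b101, row AND col = 0b100 = 4; 4 != 5 -> empty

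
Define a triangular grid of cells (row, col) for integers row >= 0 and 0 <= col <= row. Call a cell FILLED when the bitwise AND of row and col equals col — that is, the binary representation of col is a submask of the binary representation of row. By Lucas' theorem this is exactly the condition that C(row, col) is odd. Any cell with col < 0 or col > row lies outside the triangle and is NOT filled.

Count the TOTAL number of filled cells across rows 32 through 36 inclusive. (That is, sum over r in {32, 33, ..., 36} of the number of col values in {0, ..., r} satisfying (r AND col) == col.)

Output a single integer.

r32=100000 pc1: +2 =2
r33=100001 pc2: +4 =6
r34=100010 pc2: +4 =10
r35=100011 pc3: +8 =18
r36=100100 pc2: +4 =22

Answer: 22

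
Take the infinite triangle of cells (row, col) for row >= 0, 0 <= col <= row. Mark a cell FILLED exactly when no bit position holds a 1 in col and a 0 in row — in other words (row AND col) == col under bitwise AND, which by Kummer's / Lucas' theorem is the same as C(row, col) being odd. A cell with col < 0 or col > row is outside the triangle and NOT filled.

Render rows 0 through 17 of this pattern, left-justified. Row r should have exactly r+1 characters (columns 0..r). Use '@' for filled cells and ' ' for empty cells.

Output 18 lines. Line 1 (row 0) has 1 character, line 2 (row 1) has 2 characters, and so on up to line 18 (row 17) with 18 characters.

Answer: @
@@
@ @
@@@@
@   @
@@  @@
@ @ @ @
@@@@@@@@
@       @
@@      @@
@ @     @ @
@@@@    @@@@
@   @   @   @
@@  @@  @@  @@
@ @ @ @ @ @ @ @
@@@@@@@@@@@@@@@@
@               @
@@              @@

Derivation:
r0=0: @
r1=1: @@
r2=10: @ @
r3=11: @@@@
r4=100: @   @
r5=101: @@  @@
r6=110: @ @ @ @
r7=111: @@@@@@@@
r8=1000: @       @
r9=1001: @@      @@
r10=1010: @ @     @ @
r11=1011: @@@@    @@@@
r12=1100: @   @   @   @
r13=1101: @@  @@  @@  @@
r14=1110: @ @ @ @ @ @ @ @
r15=1111: @@@@@@@@@@@@@@@@
r16=10000: @               @
r17=10001: @@              @@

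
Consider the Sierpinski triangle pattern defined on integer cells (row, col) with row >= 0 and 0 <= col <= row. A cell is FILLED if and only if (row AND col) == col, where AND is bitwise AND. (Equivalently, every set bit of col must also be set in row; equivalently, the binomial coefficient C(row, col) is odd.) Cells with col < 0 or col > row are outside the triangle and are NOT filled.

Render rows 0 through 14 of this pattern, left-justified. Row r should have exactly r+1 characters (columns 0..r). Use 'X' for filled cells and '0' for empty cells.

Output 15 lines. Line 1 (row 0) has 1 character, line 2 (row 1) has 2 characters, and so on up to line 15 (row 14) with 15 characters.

Answer: X
XX
X0X
XXXX
X000X
XX00XX
X0X0X0X
XXXXXXXX
X0000000X
XX000000XX
X0X00000X0X
XXXX0000XXXX
X000X000X000X
XX00XX00XX00XX
X0X0X0X0X0X0X0X

Derivation:
r0=0: X
r1=1: XX
r2=10: X0X
r3=11: XXXX
r4=100: X000X
r5=101: XX00XX
r6=110: X0X0X0X
r7=111: XXXXXXXX
r8=1000: X0000000X
r9=1001: XX000000XX
r10=1010: X0X00000X0X
r11=1011: XXXX0000XXXX
r12=1100: X000X000X000X
r13=1101: XX00XX00XX00XX
r14=1110: X0X0X0X0X0X0X0X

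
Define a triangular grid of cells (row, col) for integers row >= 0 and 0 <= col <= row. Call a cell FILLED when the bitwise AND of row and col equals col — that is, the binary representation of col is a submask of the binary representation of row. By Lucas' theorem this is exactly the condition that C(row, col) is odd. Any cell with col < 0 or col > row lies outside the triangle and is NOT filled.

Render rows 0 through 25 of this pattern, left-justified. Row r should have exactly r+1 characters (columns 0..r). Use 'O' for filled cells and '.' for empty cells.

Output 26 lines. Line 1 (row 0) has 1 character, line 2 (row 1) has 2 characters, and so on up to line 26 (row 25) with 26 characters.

r0=0: O
r1=1: OO
r2=10: O.O
r3=11: OOOO
r4=100: O...O
r5=101: OO..OO
r6=110: O.O.O.O
r7=111: OOOOOOOO
r8=1000: O.......O
r9=1001: OO......OO
r10=1010: O.O.....O.O
r11=1011: OOOO....OOOO
r12=1100: O...O...O...O
r13=1101: OO..OO..OO..OO
r14=1110: O.O.O.O.O.O.O.O
r15=1111: OOOOOOOOOOOOOOOO
r16=10000: O...............O
r17=10001: OO..............OO
r18=10010: O.O.............O.O
r19=10011: OOOO............OOOO
r20=10100: O...O...........O...O
r21=10101: OO..OO..........OO..OO
r22=10110: O.O.O.O.........O.O.O.O
r23=10111: OOOOOOOO........OOOOOOOO
r24=11000: O.......O.......O.......O
r25=11001: OO......OO......OO......OO

Answer: O
OO
O.O
OOOO
O...O
OO..OO
O.O.O.O
OOOOOOOO
O.......O
OO......OO
O.O.....O.O
OOOO....OOOO
O...O...O...O
OO..OO..OO..OO
O.O.O.O.O.O.O.O
OOOOOOOOOOOOOOOO
O...............O
OO..............OO
O.O.............O.O
OOOO............OOOO
O...O...........O...O
OO..OO..........OO..OO
O.O.O.O.........O.O.O.O
OOOOOOOO........OOOOOOOO
O.......O.......O.......O
OO......OO......OO......OO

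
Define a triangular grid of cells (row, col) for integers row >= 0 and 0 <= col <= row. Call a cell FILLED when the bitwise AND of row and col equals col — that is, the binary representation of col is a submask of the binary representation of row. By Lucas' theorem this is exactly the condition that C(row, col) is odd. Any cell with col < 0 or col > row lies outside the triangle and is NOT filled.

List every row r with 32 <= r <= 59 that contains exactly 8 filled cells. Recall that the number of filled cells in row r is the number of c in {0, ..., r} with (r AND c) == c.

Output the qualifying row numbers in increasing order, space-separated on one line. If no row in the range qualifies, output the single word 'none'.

Row r has 2^popcount(r) filled cells, so we need popcount(r) = log2(8) = 3.
Scan r = 32..59 and keep those with exactly 3 one-bits:
r=32=100000 popcount=1 -> skip
r=33=100001 popcount=2 -> skip
r=34=100010 popcount=2 -> skip
r=35=100011 popcount=3 -> KEEP
r=36=100100 popcount=2 -> skip
r=37=100101 popcount=3 -> KEEP
r=38=100110 popcount=3 -> KEEP
r=39=100111 popcount=4 -> skip
r=40=101000 popcount=2 -> skip
r=41=101001 popcount=3 -> KEEP
r=42=101010 popcount=3 -> KEEP
r=43=101011 popcount=4 -> skip
r=44=101100 popcount=3 -> KEEP
r=45=101101 popcount=4 -> skip
r=46=101110 popcount=4 -> skip
r=47=101111 popcount=5 -> skip
r=48=110000 popcount=2 -> skip
r=49=110001 popcount=3 -> KEEP
r=50=110010 popcount=3 -> KEEP
r=51=110011 popcount=4 -> skip
r=52=110100 popcount=3 -> KEEP
r=53=110101 popcount=4 -> skip
r=54=110110 popcount=4 -> skip
r=55=110111 popcount=5 -> skip
r=56=111000 popcount=3 -> KEEP
r=57=111001 popcount=4 -> skip
r=58=111010 popcount=4 -> skip
r=59=111011 popcount=5 -> skip
Kept rows: 35 37 38 41 42 44 49 50 52 56

Answer: 35 37 38 41 42 44 49 50 52 56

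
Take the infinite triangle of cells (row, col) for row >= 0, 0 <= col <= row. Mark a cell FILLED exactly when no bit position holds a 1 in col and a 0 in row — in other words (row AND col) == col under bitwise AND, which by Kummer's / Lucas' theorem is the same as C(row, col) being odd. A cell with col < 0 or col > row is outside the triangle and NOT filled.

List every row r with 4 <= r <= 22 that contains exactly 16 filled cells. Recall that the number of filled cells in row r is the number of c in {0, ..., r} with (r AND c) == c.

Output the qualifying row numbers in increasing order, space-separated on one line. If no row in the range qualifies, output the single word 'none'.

Answer: 15

Derivation:
Row r has 2^popcount(r) filled cells, so we need popcount(r) = log2(16) = 4.
Scan r = 4..22 and keep those with exactly 4 one-bits:
r=4=100 popcount=1 -> skip
r=5=101 popcount=2 -> skip
r=6=110 popcount=2 -> skip
r=7=111 popcount=3 -> skip
r=8=1000 popcount=1 -> skip
r=9=1001 popcount=2 -> skip
r=10=1010 popcount=2 -> skip
r=11=1011 popcount=3 -> skip
r=12=1100 popcount=2 -> skip
r=13=1101 popcount=3 -> skip
r=14=1110 popcount=3 -> skip
r=15=1111 popcount=4 -> KEEP
r=16=10000 popcount=1 -> skip
r=17=10001 popcount=2 -> skip
r=18=10010 popcount=2 -> skip
r=19=10011 popcount=3 -> skip
r=20=10100 popcount=2 -> skip
r=21=10101 popcount=3 -> skip
r=22=10110 popcount=3 -> skip
Kept rows: 15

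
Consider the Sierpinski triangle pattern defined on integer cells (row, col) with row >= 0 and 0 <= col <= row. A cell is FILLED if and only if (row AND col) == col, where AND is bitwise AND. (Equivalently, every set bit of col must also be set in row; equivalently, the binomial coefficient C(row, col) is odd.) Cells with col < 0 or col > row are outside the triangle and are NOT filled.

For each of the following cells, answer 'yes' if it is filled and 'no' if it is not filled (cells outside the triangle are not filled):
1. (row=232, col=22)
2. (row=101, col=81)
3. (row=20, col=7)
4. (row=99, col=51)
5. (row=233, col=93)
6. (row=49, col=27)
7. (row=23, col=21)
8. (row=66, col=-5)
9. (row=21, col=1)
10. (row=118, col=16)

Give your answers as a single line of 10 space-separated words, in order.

(232,22): row=0b11101000, col=0b10110, row AND col = 0b0 = 0; 0 != 22 -> empty
(101,81): row=0b1100101, col=0b1010001, row AND col = 0b1000001 = 65; 65 != 81 -> empty
(20,7): row=0b10100, col=0b111, row AND col = 0b100 = 4; 4 != 7 -> empty
(99,51): row=0b1100011, col=0b110011, row AND col = 0b100011 = 35; 35 != 51 -> empty
(233,93): row=0b11101001, col=0b1011101, row AND col = 0b1001001 = 73; 73 != 93 -> empty
(49,27): row=0b110001, col=0b11011, row AND col = 0b10001 = 17; 17 != 27 -> empty
(23,21): row=0b10111, col=0b10101, row AND col = 0b10101 = 21; 21 == 21 -> filled
(66,-5): col outside [0, 66] -> not filled
(21,1): row=0b10101, col=0b1, row AND col = 0b1 = 1; 1 == 1 -> filled
(118,16): row=0b1110110, col=0b10000, row AND col = 0b10000 = 16; 16 == 16 -> filled

Answer: no no no no no no yes no yes yes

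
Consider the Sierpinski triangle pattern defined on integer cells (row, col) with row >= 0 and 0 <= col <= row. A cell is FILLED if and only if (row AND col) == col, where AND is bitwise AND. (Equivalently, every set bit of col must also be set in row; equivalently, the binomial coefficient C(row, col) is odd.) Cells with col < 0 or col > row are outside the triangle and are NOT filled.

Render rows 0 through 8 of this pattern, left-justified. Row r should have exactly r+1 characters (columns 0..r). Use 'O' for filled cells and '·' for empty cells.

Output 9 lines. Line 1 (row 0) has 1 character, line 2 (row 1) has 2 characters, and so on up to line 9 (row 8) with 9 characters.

Answer: O
OO
O·O
OOOO
O···O
OO··OO
O·O·O·O
OOOOOOOO
O·······O

Derivation:
r0=0: O
r1=1: OO
r2=10: O·O
r3=11: OOOO
r4=100: O···O
r5=101: OO··OO
r6=110: O·O·O·O
r7=111: OOOOOOOO
r8=1000: O·······O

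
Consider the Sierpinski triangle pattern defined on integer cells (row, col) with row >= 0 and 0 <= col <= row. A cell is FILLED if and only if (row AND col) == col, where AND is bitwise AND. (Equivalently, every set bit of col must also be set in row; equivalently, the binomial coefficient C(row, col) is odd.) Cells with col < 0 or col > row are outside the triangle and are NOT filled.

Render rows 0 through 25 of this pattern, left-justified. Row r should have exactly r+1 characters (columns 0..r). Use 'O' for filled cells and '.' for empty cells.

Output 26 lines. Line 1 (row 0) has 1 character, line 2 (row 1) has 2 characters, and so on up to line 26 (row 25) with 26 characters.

r0=0: O
r1=1: OO
r2=10: O.O
r3=11: OOOO
r4=100: O...O
r5=101: OO..OO
r6=110: O.O.O.O
r7=111: OOOOOOOO
r8=1000: O.......O
r9=1001: OO......OO
r10=1010: O.O.....O.O
r11=1011: OOOO....OOOO
r12=1100: O...O...O...O
r13=1101: OO..OO..OO..OO
r14=1110: O.O.O.O.O.O.O.O
r15=1111: OOOOOOOOOOOOOOOO
r16=10000: O...............O
r17=10001: OO..............OO
r18=10010: O.O.............O.O
r19=10011: OOOO............OOOO
r20=10100: O...O...........O...O
r21=10101: OO..OO..........OO..OO
r22=10110: O.O.O.O.........O.O.O.O
r23=10111: OOOOOOOO........OOOOOOOO
r24=11000: O.......O.......O.......O
r25=11001: OO......OO......OO......OO

Answer: O
OO
O.O
OOOO
O...O
OO..OO
O.O.O.O
OOOOOOOO
O.......O
OO......OO
O.O.....O.O
OOOO....OOOO
O...O...O...O
OO..OO..OO..OO
O.O.O.O.O.O.O.O
OOOOOOOOOOOOOOOO
O...............O
OO..............OO
O.O.............O.O
OOOO............OOOO
O...O...........O...O
OO..OO..........OO..OO
O.O.O.O.........O.O.O.O
OOOOOOOO........OOOOOOOO
O.......O.......O.......O
OO......OO......OO......OO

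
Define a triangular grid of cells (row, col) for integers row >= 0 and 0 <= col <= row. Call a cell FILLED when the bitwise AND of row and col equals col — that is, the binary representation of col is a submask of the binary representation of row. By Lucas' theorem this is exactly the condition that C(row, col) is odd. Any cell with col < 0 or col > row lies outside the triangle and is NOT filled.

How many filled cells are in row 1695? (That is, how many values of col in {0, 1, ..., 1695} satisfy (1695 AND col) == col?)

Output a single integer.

1695 in binary = 11010011111
popcount(1695) = number of 1-bits in 11010011111 = 8
A col c satisfies (1695 AND c) == c iff every set bit of c is also set in 1695; each of the 8 set bits of 1695 can independently be on or off in c.
count = 2^8 = 256

Answer: 256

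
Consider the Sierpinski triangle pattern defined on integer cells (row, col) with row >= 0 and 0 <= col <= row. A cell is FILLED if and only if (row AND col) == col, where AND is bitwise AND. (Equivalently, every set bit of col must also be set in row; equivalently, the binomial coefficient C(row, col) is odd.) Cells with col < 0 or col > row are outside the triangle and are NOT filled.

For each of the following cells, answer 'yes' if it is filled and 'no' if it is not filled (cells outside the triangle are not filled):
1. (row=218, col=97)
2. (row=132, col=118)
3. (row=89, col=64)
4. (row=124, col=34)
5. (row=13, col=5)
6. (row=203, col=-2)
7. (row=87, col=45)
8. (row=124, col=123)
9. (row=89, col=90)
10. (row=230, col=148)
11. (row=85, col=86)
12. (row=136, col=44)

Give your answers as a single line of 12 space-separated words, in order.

(218,97): row=0b11011010, col=0b1100001, row AND col = 0b1000000 = 64; 64 != 97 -> empty
(132,118): row=0b10000100, col=0b1110110, row AND col = 0b100 = 4; 4 != 118 -> empty
(89,64): row=0b1011001, col=0b1000000, row AND col = 0b1000000 = 64; 64 == 64 -> filled
(124,34): row=0b1111100, col=0b100010, row AND col = 0b100000 = 32; 32 != 34 -> empty
(13,5): row=0b1101, col=0b101, row AND col = 0b101 = 5; 5 == 5 -> filled
(203,-2): col outside [0, 203] -> not filled
(87,45): row=0b1010111, col=0b101101, row AND col = 0b101 = 5; 5 != 45 -> empty
(124,123): row=0b1111100, col=0b1111011, row AND col = 0b1111000 = 120; 120 != 123 -> empty
(89,90): col outside [0, 89] -> not filled
(230,148): row=0b11100110, col=0b10010100, row AND col = 0b10000100 = 132; 132 != 148 -> empty
(85,86): col outside [0, 85] -> not filled
(136,44): row=0b10001000, col=0b101100, row AND col = 0b1000 = 8; 8 != 44 -> empty

Answer: no no yes no yes no no no no no no no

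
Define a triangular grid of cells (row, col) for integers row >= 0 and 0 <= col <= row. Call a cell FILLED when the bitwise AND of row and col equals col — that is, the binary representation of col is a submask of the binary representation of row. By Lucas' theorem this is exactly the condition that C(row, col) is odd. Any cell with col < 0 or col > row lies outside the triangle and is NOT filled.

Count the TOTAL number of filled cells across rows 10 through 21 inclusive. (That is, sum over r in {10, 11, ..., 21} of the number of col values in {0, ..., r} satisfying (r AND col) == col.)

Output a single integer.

Answer: 78

Derivation:
r10=1010 pc2: +4 =4
r11=1011 pc3: +8 =12
r12=1100 pc2: +4 =16
r13=1101 pc3: +8 =24
r14=1110 pc3: +8 =32
r15=1111 pc4: +16 =48
r16=10000 pc1: +2 =50
r17=10001 pc2: +4 =54
r18=10010 pc2: +4 =58
r19=10011 pc3: +8 =66
r20=10100 pc2: +4 =70
r21=10101 pc3: +8 =78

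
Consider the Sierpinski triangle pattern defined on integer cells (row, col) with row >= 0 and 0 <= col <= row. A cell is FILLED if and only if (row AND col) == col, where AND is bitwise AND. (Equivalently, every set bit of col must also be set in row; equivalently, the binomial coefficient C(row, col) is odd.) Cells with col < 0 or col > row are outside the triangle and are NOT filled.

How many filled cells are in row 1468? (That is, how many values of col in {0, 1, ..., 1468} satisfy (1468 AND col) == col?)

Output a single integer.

1468 in binary = 10110111100
popcount(1468) = number of 1-bits in 10110111100 = 7
A col c satisfies (1468 AND c) == c iff every set bit of c is also set in 1468; each of the 7 set bits of 1468 can independently be on or off in c.
count = 2^7 = 128

Answer: 128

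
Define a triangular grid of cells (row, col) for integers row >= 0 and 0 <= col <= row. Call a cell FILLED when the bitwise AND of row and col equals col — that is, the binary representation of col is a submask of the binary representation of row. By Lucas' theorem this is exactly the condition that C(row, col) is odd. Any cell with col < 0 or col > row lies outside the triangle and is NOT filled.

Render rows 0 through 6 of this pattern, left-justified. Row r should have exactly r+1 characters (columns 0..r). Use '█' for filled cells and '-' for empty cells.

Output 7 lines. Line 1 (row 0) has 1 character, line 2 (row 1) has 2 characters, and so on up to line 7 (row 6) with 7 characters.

Answer: █
██
█-█
████
█---█
██--██
█-█-█-█

Derivation:
r0=0: █
r1=1: ██
r2=10: █-█
r3=11: ████
r4=100: █---█
r5=101: ██--██
r6=110: █-█-█-█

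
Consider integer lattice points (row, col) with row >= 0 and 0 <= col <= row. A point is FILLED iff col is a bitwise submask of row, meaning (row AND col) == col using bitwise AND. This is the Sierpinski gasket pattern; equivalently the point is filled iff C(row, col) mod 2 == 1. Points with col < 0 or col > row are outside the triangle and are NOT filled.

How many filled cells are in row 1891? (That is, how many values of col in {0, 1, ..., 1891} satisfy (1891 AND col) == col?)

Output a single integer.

Answer: 128

Derivation:
1891 in binary = 11101100011
popcount(1891) = number of 1-bits in 11101100011 = 7
A col c satisfies (1891 AND c) == c iff every set bit of c is also set in 1891; each of the 7 set bits of 1891 can independently be on or off in c.
count = 2^7 = 128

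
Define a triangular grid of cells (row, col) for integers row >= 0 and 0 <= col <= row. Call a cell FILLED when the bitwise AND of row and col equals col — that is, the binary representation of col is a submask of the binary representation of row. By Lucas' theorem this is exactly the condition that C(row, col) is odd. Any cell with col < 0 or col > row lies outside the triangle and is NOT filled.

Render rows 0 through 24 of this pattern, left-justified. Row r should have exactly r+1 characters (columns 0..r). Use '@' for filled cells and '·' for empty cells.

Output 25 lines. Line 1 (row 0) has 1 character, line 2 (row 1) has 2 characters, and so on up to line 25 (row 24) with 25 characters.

r0=0: @
r1=1: @@
r2=10: @·@
r3=11: @@@@
r4=100: @···@
r5=101: @@··@@
r6=110: @·@·@·@
r7=111: @@@@@@@@
r8=1000: @·······@
r9=1001: @@······@@
r10=1010: @·@·····@·@
r11=1011: @@@@····@@@@
r12=1100: @···@···@···@
r13=1101: @@··@@··@@··@@
r14=1110: @·@·@·@·@·@·@·@
r15=1111: @@@@@@@@@@@@@@@@
r16=10000: @···············@
r17=10001: @@··············@@
r18=10010: @·@·············@·@
r19=10011: @@@@············@@@@
r20=10100: @···@···········@···@
r21=10101: @@··@@··········@@··@@
r22=10110: @·@·@·@·········@·@·@·@
r23=10111: @@@@@@@@········@@@@@@@@
r24=11000: @·······@·······@·······@

Answer: @
@@
@·@
@@@@
@···@
@@··@@
@·@·@·@
@@@@@@@@
@·······@
@@······@@
@·@·····@·@
@@@@····@@@@
@···@···@···@
@@··@@··@@··@@
@·@·@·@·@·@·@·@
@@@@@@@@@@@@@@@@
@···············@
@@··············@@
@·@·············@·@
@@@@············@@@@
@···@···········@···@
@@··@@··········@@··@@
@·@·@·@·········@·@·@·@
@@@@@@@@········@@@@@@@@
@·······@·······@·······@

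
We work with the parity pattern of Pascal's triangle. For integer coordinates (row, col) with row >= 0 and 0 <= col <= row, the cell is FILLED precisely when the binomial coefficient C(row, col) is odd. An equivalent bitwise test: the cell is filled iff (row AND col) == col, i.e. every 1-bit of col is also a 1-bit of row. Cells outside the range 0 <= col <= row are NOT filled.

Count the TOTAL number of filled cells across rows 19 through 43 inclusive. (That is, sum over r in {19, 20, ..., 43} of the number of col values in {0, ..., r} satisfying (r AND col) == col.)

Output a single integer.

Answer: 242

Derivation:
r19=10011 pc3: +8 =8
r20=10100 pc2: +4 =12
r21=10101 pc3: +8 =20
r22=10110 pc3: +8 =28
r23=10111 pc4: +16 =44
r24=11000 pc2: +4 =48
r25=11001 pc3: +8 =56
r26=11010 pc3: +8 =64
r27=11011 pc4: +16 =80
r28=11100 pc3: +8 =88
r29=11101 pc4: +16 =104
r30=11110 pc4: +16 =120
r31=11111 pc5: +32 =152
r32=100000 pc1: +2 =154
r33=100001 pc2: +4 =158
r34=100010 pc2: +4 =162
r35=100011 pc3: +8 =170
r36=100100 pc2: +4 =174
r37=100101 pc3: +8 =182
r38=100110 pc3: +8 =190
r39=100111 pc4: +16 =206
r40=101000 pc2: +4 =210
r41=101001 pc3: +8 =218
r42=101010 pc3: +8 =226
r43=101011 pc4: +16 =242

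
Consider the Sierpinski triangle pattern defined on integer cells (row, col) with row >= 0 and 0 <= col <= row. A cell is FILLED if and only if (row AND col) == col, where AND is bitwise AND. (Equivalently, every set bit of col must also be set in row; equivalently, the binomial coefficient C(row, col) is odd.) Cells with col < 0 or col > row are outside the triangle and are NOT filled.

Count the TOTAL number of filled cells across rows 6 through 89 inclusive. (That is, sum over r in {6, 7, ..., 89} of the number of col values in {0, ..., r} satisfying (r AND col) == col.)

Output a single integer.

Answer: 1008

Derivation:
r6=110 pc2: +4 =4
r7=111 pc3: +8 =12
r8=1000 pc1: +2 =14
r9=1001 pc2: +4 =18
r10=1010 pc2: +4 =22
r11=1011 pc3: +8 =30
r12=1100 pc2: +4 =34
r13=1101 pc3: +8 =42
r14=1110 pc3: +8 =50
r15=1111 pc4: +16 =66
r16=10000 pc1: +2 =68
r17=10001 pc2: +4 =72
r18=10010 pc2: +4 =76
r19=10011 pc3: +8 =84
r20=10100 pc2: +4 =88
r21=10101 pc3: +8 =96
r22=10110 pc3: +8 =104
r23=10111 pc4: +16 =120
r24=11000 pc2: +4 =124
r25=11001 pc3: +8 =132
r26=11010 pc3: +8 =140
r27=11011 pc4: +16 =156
r28=11100 pc3: +8 =164
r29=11101 pc4: +16 =180
r30=11110 pc4: +16 =196
r31=11111 pc5: +32 =228
r32=100000 pc1: +2 =230
r33=100001 pc2: +4 =234
r34=100010 pc2: +4 =238
r35=100011 pc3: +8 =246
r36=100100 pc2: +4 =250
r37=100101 pc3: +8 =258
r38=100110 pc3: +8 =266
r39=100111 pc4: +16 =282
r40=101000 pc2: +4 =286
r41=101001 pc3: +8 =294
r42=101010 pc3: +8 =302
r43=101011 pc4: +16 =318
r44=101100 pc3: +8 =326
r45=101101 pc4: +16 =342
r46=101110 pc4: +16 =358
r47=101111 pc5: +32 =390
r48=110000 pc2: +4 =394
r49=110001 pc3: +8 =402
r50=110010 pc3: +8 =410
r51=110011 pc4: +16 =426
r52=110100 pc3: +8 =434
r53=110101 pc4: +16 =450
r54=110110 pc4: +16 =466
r55=110111 pc5: +32 =498
r56=111000 pc3: +8 =506
r57=111001 pc4: +16 =522
r58=111010 pc4: +16 =538
r59=111011 pc5: +32 =570
r60=111100 pc4: +16 =586
r61=111101 pc5: +32 =618
r62=111110 pc5: +32 =650
r63=111111 pc6: +64 =714
r64=1000000 pc1: +2 =716
r65=1000001 pc2: +4 =720
r66=1000010 pc2: +4 =724
r67=1000011 pc3: +8 =732
r68=1000100 pc2: +4 =736
r69=1000101 pc3: +8 =744
r70=1000110 pc3: +8 =752
r71=1000111 pc4: +16 =768
r72=1001000 pc2: +4 =772
r73=1001001 pc3: +8 =780
r74=1001010 pc3: +8 =788
r75=1001011 pc4: +16 =804
r76=1001100 pc3: +8 =812
r77=1001101 pc4: +16 =828
r78=1001110 pc4: +16 =844
r79=1001111 pc5: +32 =876
r80=1010000 pc2: +4 =880
r81=1010001 pc3: +8 =888
r82=1010010 pc3: +8 =896
r83=1010011 pc4: +16 =912
r84=1010100 pc3: +8 =920
r85=1010101 pc4: +16 =936
r86=1010110 pc4: +16 =952
r87=1010111 pc5: +32 =984
r88=1011000 pc3: +8 =992
r89=1011001 pc4: +16 =1008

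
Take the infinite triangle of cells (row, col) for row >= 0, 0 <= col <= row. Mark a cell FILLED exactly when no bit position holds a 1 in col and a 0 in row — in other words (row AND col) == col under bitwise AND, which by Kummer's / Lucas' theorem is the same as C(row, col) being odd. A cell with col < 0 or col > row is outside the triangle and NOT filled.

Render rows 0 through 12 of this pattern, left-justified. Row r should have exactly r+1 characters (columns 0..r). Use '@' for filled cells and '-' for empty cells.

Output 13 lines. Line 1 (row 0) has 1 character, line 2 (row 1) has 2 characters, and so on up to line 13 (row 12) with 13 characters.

r0=0: @
r1=1: @@
r2=10: @-@
r3=11: @@@@
r4=100: @---@
r5=101: @@--@@
r6=110: @-@-@-@
r7=111: @@@@@@@@
r8=1000: @-------@
r9=1001: @@------@@
r10=1010: @-@-----@-@
r11=1011: @@@@----@@@@
r12=1100: @---@---@---@

Answer: @
@@
@-@
@@@@
@---@
@@--@@
@-@-@-@
@@@@@@@@
@-------@
@@------@@
@-@-----@-@
@@@@----@@@@
@---@---@---@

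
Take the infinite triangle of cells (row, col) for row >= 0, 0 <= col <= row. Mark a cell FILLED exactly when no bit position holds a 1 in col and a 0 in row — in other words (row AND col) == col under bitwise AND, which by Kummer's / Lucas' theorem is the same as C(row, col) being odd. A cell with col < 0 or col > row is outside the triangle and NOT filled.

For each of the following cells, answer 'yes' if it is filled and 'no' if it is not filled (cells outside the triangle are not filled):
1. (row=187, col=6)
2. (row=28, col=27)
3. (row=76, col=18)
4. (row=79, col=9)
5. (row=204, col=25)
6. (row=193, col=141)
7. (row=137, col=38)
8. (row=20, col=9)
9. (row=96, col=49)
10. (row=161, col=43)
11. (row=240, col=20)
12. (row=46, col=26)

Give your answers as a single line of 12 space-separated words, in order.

Answer: no no no yes no no no no no no no no

Derivation:
(187,6): row=0b10111011, col=0b110, row AND col = 0b10 = 2; 2 != 6 -> empty
(28,27): row=0b11100, col=0b11011, row AND col = 0b11000 = 24; 24 != 27 -> empty
(76,18): row=0b1001100, col=0b10010, row AND col = 0b0 = 0; 0 != 18 -> empty
(79,9): row=0b1001111, col=0b1001, row AND col = 0b1001 = 9; 9 == 9 -> filled
(204,25): row=0b11001100, col=0b11001, row AND col = 0b1000 = 8; 8 != 25 -> empty
(193,141): row=0b11000001, col=0b10001101, row AND col = 0b10000001 = 129; 129 != 141 -> empty
(137,38): row=0b10001001, col=0b100110, row AND col = 0b0 = 0; 0 != 38 -> empty
(20,9): row=0b10100, col=0b1001, row AND col = 0b0 = 0; 0 != 9 -> empty
(96,49): row=0b1100000, col=0b110001, row AND col = 0b100000 = 32; 32 != 49 -> empty
(161,43): row=0b10100001, col=0b101011, row AND col = 0b100001 = 33; 33 != 43 -> empty
(240,20): row=0b11110000, col=0b10100, row AND col = 0b10000 = 16; 16 != 20 -> empty
(46,26): row=0b101110, col=0b11010, row AND col = 0b1010 = 10; 10 != 26 -> empty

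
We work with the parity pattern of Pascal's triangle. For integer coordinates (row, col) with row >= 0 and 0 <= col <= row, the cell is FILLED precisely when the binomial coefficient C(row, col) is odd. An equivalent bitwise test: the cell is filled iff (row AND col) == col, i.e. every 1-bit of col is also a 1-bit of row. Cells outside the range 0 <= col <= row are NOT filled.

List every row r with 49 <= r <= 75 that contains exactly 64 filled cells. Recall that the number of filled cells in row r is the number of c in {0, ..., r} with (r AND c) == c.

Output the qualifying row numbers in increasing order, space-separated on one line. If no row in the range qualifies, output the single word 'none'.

Row r has 2^popcount(r) filled cells, so we need popcount(r) = log2(64) = 6.
Scan r = 49..75 and keep those with exactly 6 one-bits:
r=49=110001 popcount=3 -> skip
r=50=110010 popcount=3 -> skip
r=51=110011 popcount=4 -> skip
r=52=110100 popcount=3 -> skip
r=53=110101 popcount=4 -> skip
r=54=110110 popcount=4 -> skip
r=55=110111 popcount=5 -> skip
r=56=111000 popcount=3 -> skip
r=57=111001 popcount=4 -> skip
r=58=111010 popcount=4 -> skip
r=59=111011 popcount=5 -> skip
r=60=111100 popcount=4 -> skip
r=61=111101 popcount=5 -> skip
r=62=111110 popcount=5 -> skip
r=63=111111 popcount=6 -> KEEP
r=64=1000000 popcount=1 -> skip
r=65=1000001 popcount=2 -> skip
r=66=1000010 popcount=2 -> skip
r=67=1000011 popcount=3 -> skip
r=68=1000100 popcount=2 -> skip
r=69=1000101 popcount=3 -> skip
r=70=1000110 popcount=3 -> skip
r=71=1000111 popcount=4 -> skip
r=72=1001000 popcount=2 -> skip
r=73=1001001 popcount=3 -> skip
r=74=1001010 popcount=3 -> skip
r=75=1001011 popcount=4 -> skip
Kept rows: 63

Answer: 63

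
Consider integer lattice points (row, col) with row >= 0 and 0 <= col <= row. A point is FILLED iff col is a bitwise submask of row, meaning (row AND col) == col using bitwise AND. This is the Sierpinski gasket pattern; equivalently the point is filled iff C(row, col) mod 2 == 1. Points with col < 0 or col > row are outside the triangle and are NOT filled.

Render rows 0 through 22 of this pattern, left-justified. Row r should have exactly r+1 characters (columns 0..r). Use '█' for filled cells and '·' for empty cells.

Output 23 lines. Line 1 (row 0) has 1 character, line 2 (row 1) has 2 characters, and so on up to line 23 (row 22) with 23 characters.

r0=0: █
r1=1: ██
r2=10: █·█
r3=11: ████
r4=100: █···█
r5=101: ██··██
r6=110: █·█·█·█
r7=111: ████████
r8=1000: █·······█
r9=1001: ██······██
r10=1010: █·█·····█·█
r11=1011: ████····████
r12=1100: █···█···█···█
r13=1101: ██··██··██··██
r14=1110: █·█·█·█·█·█·█·█
r15=1111: ████████████████
r16=10000: █···············█
r17=10001: ██··············██
r18=10010: █·█·············█·█
r19=10011: ████············████
r20=10100: █···█···········█···█
r21=10101: ██··██··········██··██
r22=10110: █·█·█·█·········█·█·█·█

Answer: █
██
█·█
████
█···█
██··██
█·█·█·█
████████
█·······█
██······██
█·█·····█·█
████····████
█···█···█···█
██··██··██··██
█·█·█·█·█·█·█·█
████████████████
█···············█
██··············██
█·█·············█·█
████············████
█···█···········█···█
██··██··········██··██
█·█·█·█·········█·█·█·█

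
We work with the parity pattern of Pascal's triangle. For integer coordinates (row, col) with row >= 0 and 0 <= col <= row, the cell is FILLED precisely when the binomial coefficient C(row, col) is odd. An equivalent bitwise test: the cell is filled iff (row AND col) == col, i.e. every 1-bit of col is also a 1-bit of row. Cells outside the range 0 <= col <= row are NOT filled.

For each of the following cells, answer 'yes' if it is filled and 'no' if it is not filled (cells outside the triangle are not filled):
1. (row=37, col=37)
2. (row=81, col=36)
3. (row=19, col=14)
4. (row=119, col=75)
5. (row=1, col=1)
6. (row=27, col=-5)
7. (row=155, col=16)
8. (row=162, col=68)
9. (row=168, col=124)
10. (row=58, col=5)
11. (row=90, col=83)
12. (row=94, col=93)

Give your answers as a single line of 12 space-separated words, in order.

(37,37): row=0b100101, col=0b100101, row AND col = 0b100101 = 37; 37 == 37 -> filled
(81,36): row=0b1010001, col=0b100100, row AND col = 0b0 = 0; 0 != 36 -> empty
(19,14): row=0b10011, col=0b1110, row AND col = 0b10 = 2; 2 != 14 -> empty
(119,75): row=0b1110111, col=0b1001011, row AND col = 0b1000011 = 67; 67 != 75 -> empty
(1,1): row=0b1, col=0b1, row AND col = 0b1 = 1; 1 == 1 -> filled
(27,-5): col outside [0, 27] -> not filled
(155,16): row=0b10011011, col=0b10000, row AND col = 0b10000 = 16; 16 == 16 -> filled
(162,68): row=0b10100010, col=0b1000100, row AND col = 0b0 = 0; 0 != 68 -> empty
(168,124): row=0b10101000, col=0b1111100, row AND col = 0b101000 = 40; 40 != 124 -> empty
(58,5): row=0b111010, col=0b101, row AND col = 0b0 = 0; 0 != 5 -> empty
(90,83): row=0b1011010, col=0b1010011, row AND col = 0b1010010 = 82; 82 != 83 -> empty
(94,93): row=0b1011110, col=0b1011101, row AND col = 0b1011100 = 92; 92 != 93 -> empty

Answer: yes no no no yes no yes no no no no no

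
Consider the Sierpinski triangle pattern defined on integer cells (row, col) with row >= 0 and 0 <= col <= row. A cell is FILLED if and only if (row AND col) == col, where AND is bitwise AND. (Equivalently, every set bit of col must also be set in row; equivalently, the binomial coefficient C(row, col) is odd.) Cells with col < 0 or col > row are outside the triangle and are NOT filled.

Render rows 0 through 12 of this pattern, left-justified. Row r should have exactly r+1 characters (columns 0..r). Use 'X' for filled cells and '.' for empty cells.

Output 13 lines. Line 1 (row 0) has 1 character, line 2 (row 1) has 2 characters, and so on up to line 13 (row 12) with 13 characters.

r0=0: X
r1=1: XX
r2=10: X.X
r3=11: XXXX
r4=100: X...X
r5=101: XX..XX
r6=110: X.X.X.X
r7=111: XXXXXXXX
r8=1000: X.......X
r9=1001: XX......XX
r10=1010: X.X.....X.X
r11=1011: XXXX....XXXX
r12=1100: X...X...X...X

Answer: X
XX
X.X
XXXX
X...X
XX..XX
X.X.X.X
XXXXXXXX
X.......X
XX......XX
X.X.....X.X
XXXX....XXXX
X...X...X...X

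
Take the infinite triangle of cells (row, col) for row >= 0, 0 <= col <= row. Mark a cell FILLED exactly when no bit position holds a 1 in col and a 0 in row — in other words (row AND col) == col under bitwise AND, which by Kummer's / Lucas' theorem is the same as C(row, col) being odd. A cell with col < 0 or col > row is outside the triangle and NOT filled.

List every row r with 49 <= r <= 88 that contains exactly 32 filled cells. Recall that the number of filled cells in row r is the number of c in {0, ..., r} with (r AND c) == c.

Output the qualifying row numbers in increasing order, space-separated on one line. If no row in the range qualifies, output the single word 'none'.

Row r has 2^popcount(r) filled cells, so we need popcount(r) = log2(32) = 5.
Scan r = 49..88 and keep those with exactly 5 one-bits:
r=49=110001 popcount=3 -> skip
r=50=110010 popcount=3 -> skip
r=51=110011 popcount=4 -> skip
r=52=110100 popcount=3 -> skip
r=53=110101 popcount=4 -> skip
r=54=110110 popcount=4 -> skip
r=55=110111 popcount=5 -> KEEP
r=56=111000 popcount=3 -> skip
r=57=111001 popcount=4 -> skip
r=58=111010 popcount=4 -> skip
r=59=111011 popcount=5 -> KEEP
r=60=111100 popcount=4 -> skip
r=61=111101 popcount=5 -> KEEP
r=62=111110 popcount=5 -> KEEP
r=63=111111 popcount=6 -> skip
r=64=1000000 popcount=1 -> skip
r=65=1000001 popcount=2 -> skip
r=66=1000010 popcount=2 -> skip
r=67=1000011 popcount=3 -> skip
r=68=1000100 popcount=2 -> skip
r=69=1000101 popcount=3 -> skip
r=70=1000110 popcount=3 -> skip
r=71=1000111 popcount=4 -> skip
r=72=1001000 popcount=2 -> skip
r=73=1001001 popcount=3 -> skip
r=74=1001010 popcount=3 -> skip
r=75=1001011 popcount=4 -> skip
r=76=1001100 popcount=3 -> skip
r=77=1001101 popcount=4 -> skip
r=78=1001110 popcount=4 -> skip
r=79=1001111 popcount=5 -> KEEP
r=80=1010000 popcount=2 -> skip
r=81=1010001 popcount=3 -> skip
r=82=1010010 popcount=3 -> skip
r=83=1010011 popcount=4 -> skip
r=84=1010100 popcount=3 -> skip
r=85=1010101 popcount=4 -> skip
r=86=1010110 popcount=4 -> skip
r=87=1010111 popcount=5 -> KEEP
r=88=1011000 popcount=3 -> skip
Kept rows: 55 59 61 62 79 87

Answer: 55 59 61 62 79 87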